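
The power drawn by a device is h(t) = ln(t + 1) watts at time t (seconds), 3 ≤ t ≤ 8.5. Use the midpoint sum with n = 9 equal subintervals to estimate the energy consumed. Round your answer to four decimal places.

Δt = (8.5 − 3)/9 = 11/18.
Midpoints: 119/36, 47/12, 163/36, 185/36, 5.75, 229/36, 251/36, 91/12, 295/36.
h(119/36) ≈ 1.4599, h(47/12) ≈ 1.5926, h(163/36) ≈ 1.7098, h(185/36) ≈ 1.8146, h(5.75) ≈ 1.9095, h(229/36) ≈ 1.9962, h(251/36) ≈ 2.0760, h(91/12) ≈ 2.1498, h(295/36) ≈ 2.2186.
Sum = Δt · [h(119/36) + h(47/12) + h(163/36) + ...].
Sum ≈ 10.3443.

10.3443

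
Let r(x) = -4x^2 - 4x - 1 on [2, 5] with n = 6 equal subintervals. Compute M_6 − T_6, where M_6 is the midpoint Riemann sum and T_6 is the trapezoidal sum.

M_6 = -200.75.
T_6 = -201.5.
M_6 − T_6 = 0.75.

0.75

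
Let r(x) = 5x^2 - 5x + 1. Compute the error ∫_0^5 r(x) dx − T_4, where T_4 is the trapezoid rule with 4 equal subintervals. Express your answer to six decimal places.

-6.510417

Exact integral: ∫_0^5 r(x) dx ≈ 150.83333333.
T_4 = 157.34375.
Error ≈ 150.83333333 − 157.34375 ≈ -6.510417.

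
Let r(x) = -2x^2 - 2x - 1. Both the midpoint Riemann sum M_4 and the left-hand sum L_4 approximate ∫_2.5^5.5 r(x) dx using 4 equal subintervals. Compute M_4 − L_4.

-19.40625

M_4 = -127.21875.
L_4 = -107.8125.
M_4 − L_4 = -19.40625.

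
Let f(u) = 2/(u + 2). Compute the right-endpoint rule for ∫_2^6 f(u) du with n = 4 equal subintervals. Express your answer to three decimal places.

Δu = (6 − 2)/4 = 1.
Right endpoints: 3, 4, 5, 6.
f(3) = 0.4, f(4) = 1/3, f(5) = 2/7, f(6) = 0.25.
Sum = Δu · [f(3) + f(4) + f(5) + f(6)].
Sum ≈ 1.269.

1.269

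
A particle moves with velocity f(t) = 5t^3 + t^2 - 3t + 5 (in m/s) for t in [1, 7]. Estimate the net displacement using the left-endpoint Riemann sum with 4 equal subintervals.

Δt = (7 − 1)/4 = 1.5.
Left endpoints: 1, 2.5, 4, 5.5.
f(1) = 8, f(2.5) = 81.875, f(4) = 329, f(5.5) = 850.625.
Sum = Δt · [f(1) + f(2.5) + f(4) + f(5.5)].
Sum = 1904.25.

1904.25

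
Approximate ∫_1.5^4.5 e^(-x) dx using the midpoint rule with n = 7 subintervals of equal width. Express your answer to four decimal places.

Δx = (4.5 − 1.5)/7 = 3/7.
Midpoints: 12/7, 15/7, 18/7, 3, 24/7, 27/7, 30/7.
f(12/7) ≈ 0.1801, f(15/7) ≈ 0.1173, f(18/7) ≈ 0.0764, f(3) ≈ 0.0498, f(24/7) ≈ 0.0324, f(27/7) ≈ 0.0211, f(30/7) ≈ 0.0138.
Sum = Δx · [f(12/7) + f(15/7) + f(18/7) + ...].
Sum ≈ 0.2104.

0.2104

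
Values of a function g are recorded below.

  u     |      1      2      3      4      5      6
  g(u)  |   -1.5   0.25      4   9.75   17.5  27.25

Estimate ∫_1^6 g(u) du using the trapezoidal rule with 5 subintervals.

Δu = 1.
T_5 = (1/2)·[(-1.5) + 2·0.25 + 2·4 + 2·9.75 + 2·17.5 + 27.25] = 44.375.

44.375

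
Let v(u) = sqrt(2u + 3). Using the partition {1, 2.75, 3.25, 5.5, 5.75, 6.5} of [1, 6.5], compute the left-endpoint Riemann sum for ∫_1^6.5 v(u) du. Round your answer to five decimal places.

Subinterval widths: 1.75, 0.5, 2.25, 0.25, 0.75.
Left endpoints: 1, 2.75, 3.25, 5.5, 5.75.
v(1) ≈ 2.23607, v(2.75) ≈ 2.91548, v(3.25) ≈ 3.08221, v(5.5) ≈ 3.74166, v(5.75) ≈ 3.80789.
Sum = Σ Δu_i · v(u_i).
Sum ≈ 16.09715.

16.09715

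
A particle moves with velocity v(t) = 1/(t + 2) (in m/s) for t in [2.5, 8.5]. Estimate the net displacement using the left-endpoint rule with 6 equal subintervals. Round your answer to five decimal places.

Δt = (8.5 − 2.5)/6 = 1.
Left endpoints: 2.5, 3.5, 4.5, 5.5, 6.5, 7.5.
v(2.5) = 2/9, v(3.5) = 2/11, v(4.5) = 2/13, v(5.5) = 2/15, v(6.5) = 2/17, v(7.5) = 2/19.
Sum = Δt · [v(2.5) + v(3.5) + v(4.5) + ...].
Sum ≈ 0.91413.

0.91413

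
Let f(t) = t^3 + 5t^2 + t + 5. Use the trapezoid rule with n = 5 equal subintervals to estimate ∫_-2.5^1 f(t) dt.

33.85375

Δt = (1 − (-2.5))/5 = 0.7.
f(-2.5) = 18.125, f(-1.8) = 13.568, f(-1.1) = 8.619, f(-0.4) = 5.336, f(0.3) = 5.777, f(1) = 12.
T_5 = (Δt/2)·[f(t_0) + 2f(t_1) + ... + 2f(t_{4}) + f(t_5)].
Sum = 33.85375.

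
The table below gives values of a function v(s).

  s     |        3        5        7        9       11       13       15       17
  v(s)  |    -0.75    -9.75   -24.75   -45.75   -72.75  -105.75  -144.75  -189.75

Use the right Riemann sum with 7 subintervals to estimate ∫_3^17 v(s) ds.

Δs = 2.
Sum = 2·[(-9.75) + (-24.75) + (-45.75) + (-72.75) + (-105.75) + (-144.75) + (-189.75)] = -1186.5.

-1186.5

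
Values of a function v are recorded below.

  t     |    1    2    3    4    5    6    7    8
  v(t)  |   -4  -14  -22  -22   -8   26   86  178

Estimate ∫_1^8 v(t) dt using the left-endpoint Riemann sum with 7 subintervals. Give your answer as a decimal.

Δt = 1.
Sum = 1·[(-4) + (-14) + (-22) + (-22) + (-8) + 26 + 86] = 42.

42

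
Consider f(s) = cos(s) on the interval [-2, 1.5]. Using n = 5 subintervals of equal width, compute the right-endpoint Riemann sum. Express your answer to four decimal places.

Δs = (1.5 − (-2))/5 = 0.7.
Right endpoints: -1.3, -0.6, 0.1, 0.8, 1.5.
f(-1.3) ≈ 0.2675, f(-0.6) ≈ 0.8253, f(0.1) ≈ 0.9950, f(0.8) ≈ 0.6967, f(1.5) ≈ 0.0707.
Sum = Δs · [f(-1.3) + f(-0.6) + f(0.1) + f(0.8) + f(1.5)].
Sum ≈ 1.9987.

1.9987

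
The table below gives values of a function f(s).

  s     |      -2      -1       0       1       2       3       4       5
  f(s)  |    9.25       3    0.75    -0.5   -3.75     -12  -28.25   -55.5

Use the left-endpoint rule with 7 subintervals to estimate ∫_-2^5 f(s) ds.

Δs = 1.
Sum = 1·[9.25 + 3 + 0.75 + (-0.5) + (-3.75) + (-12) + (-28.25)] = -31.5.

-31.5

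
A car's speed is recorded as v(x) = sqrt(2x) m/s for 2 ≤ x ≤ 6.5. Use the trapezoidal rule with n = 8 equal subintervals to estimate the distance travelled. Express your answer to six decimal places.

12.951530

Δx = (6.5 − 2)/8 = 0.5625.
v(2) ≈ 2.000000, v(2.5625) ≈ 2.263846, v(3.125) ≈ 2.500000, v(3.6875) ≈ 2.715695, v(4.25) ≈ 2.915476, v(4.8125) ≈ 3.102418, v(5.375) ≈ 3.278719, v(5.9375) ≈ 3.446012, v(6.5) ≈ 3.605551.
T_8 = (Δx/2)·[v(x_0) + 2v(x_1) + ... + 2v(x_{7}) + v(x_8)].
Sum ≈ 12.951530.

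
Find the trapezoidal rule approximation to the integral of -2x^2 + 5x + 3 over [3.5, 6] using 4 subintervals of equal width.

-48.8671875

Δx = (6 − 3.5)/4 = 0.625.
f(3.5) = -4, f(4.125) = -10.40625, f(4.75) = -18.375, f(5.375) = -27.90625, f(6) = -39.
T_4 = (Δx/2)·[f(x_0) + 2f(x_1) + 2f(x_2) + 2f(x_3) + f(x_4)].
Sum = -48.8671875.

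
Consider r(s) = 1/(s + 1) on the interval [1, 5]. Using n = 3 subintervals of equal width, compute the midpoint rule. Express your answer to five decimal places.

1.08333

Δs = (5 − 1)/3 = 4/3.
Midpoints: 5/3, 3, 13/3.
r(5/3) = 0.375, r(3) = 0.25, r(13/3) = 0.1875.
Sum = Δs · [r(5/3) + r(3) + r(13/3)].
Sum ≈ 1.08333.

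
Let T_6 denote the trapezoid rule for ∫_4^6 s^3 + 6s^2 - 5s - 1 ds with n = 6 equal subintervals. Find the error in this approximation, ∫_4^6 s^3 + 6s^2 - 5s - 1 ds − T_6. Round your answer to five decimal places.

Exact integral: ∫_4^6 f(s) ds = 512.
T_6 ≈ 512.7777778.
Error ≈ 512 − 512.7777778 ≈ -0.77778.

-0.77778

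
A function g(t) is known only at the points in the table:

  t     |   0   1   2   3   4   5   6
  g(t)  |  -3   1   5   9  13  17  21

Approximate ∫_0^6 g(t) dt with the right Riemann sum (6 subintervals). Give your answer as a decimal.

Δt = 1.
Sum = 1·[1 + 5 + 9 + 13 + 17 + 21] = 66.

66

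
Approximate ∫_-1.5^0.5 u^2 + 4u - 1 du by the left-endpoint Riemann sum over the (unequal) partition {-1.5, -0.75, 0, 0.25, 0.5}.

Subinterval widths: 0.75, 0.75, 0.25, 0.25.
Left endpoints: -1.5, -0.75, 0, 0.25.
f(-1.5) = -4.75, f(-0.75) = -3.4375, f(0) = -1, f(0.25) = 0.0625.
Sum = Σ Δu_i · f(u_i).
Sum = -6.375.

-6.375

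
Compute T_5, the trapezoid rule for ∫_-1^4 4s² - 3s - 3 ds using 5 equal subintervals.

Δs = (4 − (-1))/5 = 1.
f(-1) = 4, f(0) = -3, f(1) = -2, f(2) = 7, f(3) = 24, f(4) = 49.
T_5 = (Δs/2)·[f(s_0) + 2f(s_1) + ... + 2f(s_{4}) + f(s_5)].
Sum = 52.5.

52.5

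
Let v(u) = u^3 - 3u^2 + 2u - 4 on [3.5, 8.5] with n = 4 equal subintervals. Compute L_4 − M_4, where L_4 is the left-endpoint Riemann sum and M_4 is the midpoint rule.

-221.484375

L_4 = 505.
M_4 = 726.484375.
L_4 − M_4 = -221.484375.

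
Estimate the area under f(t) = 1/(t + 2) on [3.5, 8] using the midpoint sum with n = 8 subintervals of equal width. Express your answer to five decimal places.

Δt = (8 − 3.5)/8 = 0.5625.
Midpoints: 3.78125, 4.34375, 4.90625, 5.46875, 6.03125, 6.59375, 7.15625, 7.71875.
f(3.78125) = 32/185, f(4.34375) = 32/203, f(4.90625) = 32/221, f(5.46875) = 32/239, f(6.03125) = 32/257, f(6.59375) = 32/275, f(7.15625) = 32/293, f(7.71875) = 32/311.
Sum = Δt · [f(3.78125) + f(4.34375) + f(4.90625) + ...].
Sum ≈ 0.59753.

0.59753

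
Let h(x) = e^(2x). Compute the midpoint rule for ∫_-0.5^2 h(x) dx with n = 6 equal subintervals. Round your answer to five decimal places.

26.34616

Δx = (2 − (-0.5))/6 = 5/12.
Midpoints: -7/24, 0.125, 13/24, 23/24, 1.375, 43/24.
h(-7/24) ≈ 0.55804, h(0.125) ≈ 1.28403, h(13/24) ≈ 2.95451, h(23/24) ≈ 6.79826, h(1.375) ≈ 15.64263, h(43/24) ≈ 35.99332.
Sum = Δx · [h(-7/24) + h(0.125) + h(13/24) + ...].
Sum ≈ 26.34616.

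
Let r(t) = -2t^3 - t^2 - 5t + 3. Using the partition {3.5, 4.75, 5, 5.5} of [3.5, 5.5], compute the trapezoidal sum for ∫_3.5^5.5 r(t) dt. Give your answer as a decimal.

-471.8046875

Subinterval widths: 1.25, 0.25, 0.5.
r(3.5) = -112.5, r(4.75) = -257.65625, r(5) = -297, r(5.5) = -387.5.
On each subinterval the trapezoid contributes (Δt_i/2)·[r(t_{i-1}) + r(t_i)].
Sum = -471.8046875.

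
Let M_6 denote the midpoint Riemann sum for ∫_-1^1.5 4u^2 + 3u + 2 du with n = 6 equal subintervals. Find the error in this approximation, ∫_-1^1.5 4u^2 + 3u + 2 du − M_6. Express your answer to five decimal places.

0.14468

Exact integral: ∫_-1^1.5 f(u) du ≈ 12.7083333.
M_6 ≈ 12.5636574.
Error ≈ 12.7083333 − 12.5636574 ≈ 0.14468.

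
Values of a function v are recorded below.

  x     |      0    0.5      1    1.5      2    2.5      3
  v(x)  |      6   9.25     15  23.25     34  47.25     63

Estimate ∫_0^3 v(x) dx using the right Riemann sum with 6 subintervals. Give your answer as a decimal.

Δx = 0.5.
Sum = 0.5·[9.25 + 15 + 23.25 + 34 + 47.25 + 63] = 95.875.

95.875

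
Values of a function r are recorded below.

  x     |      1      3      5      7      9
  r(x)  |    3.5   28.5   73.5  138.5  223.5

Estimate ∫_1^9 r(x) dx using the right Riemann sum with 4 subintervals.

928

Δx = 2.
Sum = 2·[28.5 + 73.5 + 138.5 + 223.5] = 928.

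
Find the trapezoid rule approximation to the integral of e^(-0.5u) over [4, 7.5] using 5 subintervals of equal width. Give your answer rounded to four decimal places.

0.2259

Δu = (7.5 − 4)/5 = 0.7.
f(4) ≈ 0.1353, f(4.7) ≈ 0.0954, f(5.4) ≈ 0.0672, f(6.1) ≈ 0.0474, f(6.8) ≈ 0.0334, f(7.5) ≈ 0.0235.
T_5 = (Δu/2)·[f(u_0) + 2f(u_1) + ... + 2f(u_{4}) + f(u_5)].
Sum ≈ 0.2259.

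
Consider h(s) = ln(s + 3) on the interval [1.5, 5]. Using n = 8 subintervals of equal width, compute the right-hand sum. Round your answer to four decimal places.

6.4915

Δs = (5 − 1.5)/8 = 0.4375.
Right endpoints: 1.9375, 2.375, 2.8125, 3.25, 3.6875, 4.125, 4.5625, 5.
h(1.9375) ≈ 1.5969, h(2.375) ≈ 1.6818, h(2.8125) ≈ 1.7600, h(3.25) ≈ 1.8326, h(3.6875) ≈ 1.9002, h(4.125) ≈ 1.9636, h(4.5625) ≈ 2.0232, h(5) ≈ 2.0794.
Sum = Δs · [h(1.9375) + h(2.375) + h(2.8125) + ...].
Sum ≈ 6.4915.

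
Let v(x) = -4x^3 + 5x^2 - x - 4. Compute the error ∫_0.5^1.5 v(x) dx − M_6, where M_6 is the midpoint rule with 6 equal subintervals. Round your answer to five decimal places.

-0.01620

Exact integral: ∫_0.5^1.5 v(x) dx ≈ -4.5833333.
M_6 ≈ -4.5671296.
Error ≈ -4.5833333 − (-4.5671296) ≈ -0.01620.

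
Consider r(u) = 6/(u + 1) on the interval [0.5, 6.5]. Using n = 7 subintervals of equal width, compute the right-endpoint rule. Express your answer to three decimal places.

Δu = (6.5 − 0.5)/7 = 6/7.
Right endpoints: 19/14, 31/14, 43/14, 55/14, 67/14, 79/14, 6.5.
r(19/14) = 28/11, r(31/14) = 28/15, r(43/14) = 28/19, r(55/14) = 28/23, r(67/14) = 28/27, r(79/14) = 28/31, r(6.5) = 0.8.
Sum = Δu · [r(19/14) + r(31/14) + r(43/14) + ...].
Sum ≈ 8.437.

8.437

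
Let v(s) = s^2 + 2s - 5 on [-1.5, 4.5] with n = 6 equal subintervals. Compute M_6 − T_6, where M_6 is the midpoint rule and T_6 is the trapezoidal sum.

-1.5

M_6 = 19.
T_6 = 20.5.
M_6 − T_6 = -1.5.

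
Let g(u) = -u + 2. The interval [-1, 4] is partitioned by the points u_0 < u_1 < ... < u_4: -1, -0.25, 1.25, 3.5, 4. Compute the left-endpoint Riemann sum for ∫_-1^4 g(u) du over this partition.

Subinterval widths: 0.75, 1.5, 2.25, 0.5.
Left endpoints: -1, -0.25, 1.25, 3.5.
g(-1) = 3, g(-0.25) = 2.25, g(1.25) = 0.75, g(3.5) = -1.5.
Sum = Σ Δu_i · g(u_i).
Sum = 6.5625.

6.5625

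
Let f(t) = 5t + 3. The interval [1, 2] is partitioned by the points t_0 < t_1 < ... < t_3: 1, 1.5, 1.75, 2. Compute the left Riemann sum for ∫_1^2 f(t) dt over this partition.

Subinterval widths: 0.5, 0.25, 0.25.
Left endpoints: 1, 1.5, 1.75.
f(1) = 8, f(1.5) = 10.5, f(1.75) = 11.75.
Sum = Σ Δt_i · f(t_i).
Sum = 9.5625.

9.5625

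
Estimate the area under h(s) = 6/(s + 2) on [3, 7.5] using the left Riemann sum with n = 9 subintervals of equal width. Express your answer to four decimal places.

3.9968

Δs = (7.5 − 3)/9 = 0.5.
Left endpoints: 3, 3.5, 4, 4.5, 5, 5.5, 6, 6.5, 7.
h(3) = 1.2, h(3.5) = 12/11, h(4) = 1, h(4.5) = 12/13, h(5) = 6/7, h(5.5) = 0.8, h(6) = 0.75, h(6.5) = 12/17, h(7) = 2/3.
Sum = Δs · [h(3) + h(3.5) + h(4) + ...].
Sum ≈ 3.9968.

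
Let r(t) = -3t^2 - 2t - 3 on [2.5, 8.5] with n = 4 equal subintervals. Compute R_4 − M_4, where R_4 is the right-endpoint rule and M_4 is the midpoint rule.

R_4 = -846.75.
M_4 = -679.125.
R_4 − M_4 = -167.625.

-167.625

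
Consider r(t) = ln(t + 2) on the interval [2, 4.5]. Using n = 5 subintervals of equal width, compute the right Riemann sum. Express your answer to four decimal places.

Δt = (4.5 − 2)/5 = 0.5.
Right endpoints: 2.5, 3, 3.5, 4, 4.5.
r(2.5) ≈ 1.5041, r(3) ≈ 1.6094, r(3.5) ≈ 1.7047, r(4) ≈ 1.7918, r(4.5) ≈ 1.8718.
Sum = Δt · [r(2.5) + r(3) + r(3.5) + r(4) + r(4.5)].
Sum ≈ 4.2409.

4.2409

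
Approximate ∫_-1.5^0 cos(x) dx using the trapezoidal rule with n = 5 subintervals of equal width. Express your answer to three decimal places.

0.990

Δx = (0 − (-1.5))/5 = 0.3.
f(-1.5) ≈ 0.071, f(-1.2) ≈ 0.362, f(-0.9) ≈ 0.622, f(-0.6) ≈ 0.825, f(-0.3) ≈ 0.955, f(0) ≈ 1.000.
T_5 = (Δx/2)·[f(x_0) + 2f(x_1) + ... + 2f(x_{4}) + f(x_5)].
Sum ≈ 0.990.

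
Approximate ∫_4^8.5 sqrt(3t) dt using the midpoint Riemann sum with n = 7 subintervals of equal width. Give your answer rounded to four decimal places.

19.3800

Δt = (8.5 − 4)/7 = 9/14.
Midpoints: 121/28, 139/28, 157/28, 6.25, 193/28, 211/28, 229/28.
f(121/28) ≈ 3.6006, f(139/28) ≈ 3.8591, f(157/28) ≈ 4.1014, f(6.25) ≈ 4.3301, f(193/28) ≈ 4.5474, f(211/28) ≈ 4.7547, f(229/28) ≈ 4.9534.
Sum = Δt · [f(121/28) + f(139/28) + f(157/28) + ...].
Sum ≈ 19.3800.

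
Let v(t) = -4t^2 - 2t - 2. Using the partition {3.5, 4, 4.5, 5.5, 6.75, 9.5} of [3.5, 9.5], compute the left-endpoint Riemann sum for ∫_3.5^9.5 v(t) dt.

Subinterval widths: 0.5, 0.5, 1, 1.25, 2.75.
Left endpoints: 3.5, 4, 4.5, 5.5, 6.75.
v(3.5) = -58, v(4) = -74, v(4.5) = -92, v(5.5) = -134, v(6.75) = -197.75.
Sum = Σ Δt_i · v(t_i).
Sum = -869.3125.

-869.3125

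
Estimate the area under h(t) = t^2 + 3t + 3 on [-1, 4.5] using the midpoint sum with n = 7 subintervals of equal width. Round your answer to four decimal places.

Δt = (4.5 − (-1))/7 = 11/14.
Midpoints: -17/28, 5/28, 27/28, 1.75, 71/28, 93/28, 115/28.
h(-17/28) = 1213/784, h(5/28) = 2797/784, h(27/28) = 5349/784, h(1.75) = 11.3125, h(71/28) = 13357/784, h(93/28) = 18813/784, h(115/28) = 25237/784.
Sum = Δt · [h(-17/28) + h(5/28) + h(27/28) + ...].
Sum ≈ 75.8004.

75.8004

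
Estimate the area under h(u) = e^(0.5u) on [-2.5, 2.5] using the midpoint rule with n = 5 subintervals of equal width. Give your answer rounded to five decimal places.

6.34141

Δu = (2.5 − (-2.5))/5 = 1.
Midpoints: -2, -1, 0, 1, 2.
h(-2) ≈ 0.36788, h(-1) ≈ 0.60653, h(0) ≈ 1.00000, h(1) ≈ 1.64872, h(2) ≈ 2.71828.
Sum = Δu · [h(-2) + h(-1) + h(0) + h(1) + h(2)].
Sum ≈ 6.34141.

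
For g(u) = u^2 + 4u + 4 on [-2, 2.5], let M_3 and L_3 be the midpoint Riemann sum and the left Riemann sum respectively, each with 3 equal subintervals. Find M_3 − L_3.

12.65625

M_3 = 29.53125.
L_3 = 16.875.
M_3 − L_3 = 12.65625.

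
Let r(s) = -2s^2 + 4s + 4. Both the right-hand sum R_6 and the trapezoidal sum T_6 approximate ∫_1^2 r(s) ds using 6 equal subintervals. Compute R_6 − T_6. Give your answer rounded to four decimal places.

R_6 ≈ 5.157407.
T_6 ≈ 5.324074.
R_6 − T_6 ≈ -0.1667.

-0.1667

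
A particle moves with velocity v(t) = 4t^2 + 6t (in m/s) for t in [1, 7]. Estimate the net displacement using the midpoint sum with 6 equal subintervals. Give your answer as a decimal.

Δt = (7 − 1)/6 = 1.
Midpoints: 1.5, 2.5, 3.5, 4.5, 5.5, 6.5.
v(1.5) = 18, v(2.5) = 40, v(3.5) = 70, v(4.5) = 108, v(5.5) = 154, v(6.5) = 208.
Sum = Δt · [v(1.5) + v(2.5) + v(3.5) + ...].
Sum = 598.

598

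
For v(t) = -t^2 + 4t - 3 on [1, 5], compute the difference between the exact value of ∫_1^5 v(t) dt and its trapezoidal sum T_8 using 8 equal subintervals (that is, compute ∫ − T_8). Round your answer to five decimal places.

Exact integral: ∫_1^5 v(t) dt ≈ -5.3333333.
T_8 = -5.5.
Error ≈ -5.3333333 − (-5.5) ≈ 0.16667.

0.16667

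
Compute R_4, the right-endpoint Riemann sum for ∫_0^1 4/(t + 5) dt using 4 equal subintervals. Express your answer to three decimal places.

Δt = (1 − 0)/4 = 0.25.
Right endpoints: 0.25, 0.5, 0.75, 1.
f(0.25) = 16/21, f(0.5) = 8/11, f(0.75) = 16/23, f(1) = 2/3.
Sum = Δt · [f(0.25) + f(0.5) + f(0.75) + f(1)].
Sum ≈ 0.713.

0.713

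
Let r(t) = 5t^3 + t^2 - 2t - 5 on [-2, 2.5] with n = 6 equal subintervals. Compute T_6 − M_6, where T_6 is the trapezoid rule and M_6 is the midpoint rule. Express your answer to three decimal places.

T_6 = 13.95703125.
M_6 ≈ 10.95117.
T_6 − M_6 ≈ 3.006.

3.006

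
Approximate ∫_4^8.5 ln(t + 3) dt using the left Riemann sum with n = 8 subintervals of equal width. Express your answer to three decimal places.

9.825

Δt = (8.5 − 4)/8 = 0.5625.
Left endpoints: 4, 4.5625, 5.125, 5.6875, 6.25, 6.8125, 7.375, 7.9375.
f(4) ≈ 1.946, f(4.5625) ≈ 2.023, f(5.125) ≈ 2.095, f(5.6875) ≈ 2.162, f(6.25) ≈ 2.225, f(6.8125) ≈ 2.284, f(7.375) ≈ 2.339, f(7.9375) ≈ 2.392.
Sum = Δt · [f(4) + f(4.5625) + f(5.125) + ...].
Sum ≈ 9.825.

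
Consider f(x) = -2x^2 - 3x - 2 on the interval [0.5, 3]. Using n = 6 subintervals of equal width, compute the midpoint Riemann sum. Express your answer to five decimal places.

-35.96933

Δx = (3 − 0.5)/6 = 5/12.
Midpoints: 17/24, 1.125, 37/24, 47/24, 2.375, 67/24.
f(17/24) = -1477/288, f(1.125) = -7.90625, f(37/24) = -3277/288, f(47/24) = -4477/288, f(2.375) = -20.40625, f(67/24) = -7477/288.
Sum = Δx · [f(17/24) + f(1.125) + f(37/24) + ...].
Sum ≈ -35.96933.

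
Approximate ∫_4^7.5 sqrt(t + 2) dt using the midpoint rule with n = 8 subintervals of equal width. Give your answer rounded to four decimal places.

Δt = (7.5 − 4)/8 = 0.4375.
Midpoints: 4.21875, 4.65625, 5.09375, 5.53125, 5.96875, 6.40625, 6.84375, 7.28125.
f(4.21875) ≈ 2.4937, f(4.65625) ≈ 2.5800, f(5.09375) ≈ 2.6634, f(5.53125) ≈ 2.7443, f(5.96875) ≈ 2.8229, f(6.40625) ≈ 2.8994, f(6.84375) ≈ 2.9738, f(7.28125) ≈ 3.0465.
Sum = Δt · [f(4.21875) + f(4.65625) + f(5.09375) + ...].
Sum ≈ 9.7230.

9.7230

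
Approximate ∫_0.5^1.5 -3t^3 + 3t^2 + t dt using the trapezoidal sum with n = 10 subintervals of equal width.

0.49

Δt = (1.5 − 0.5)/10 = 0.1.
f(0.5) = 0.875, f(0.6) = 1.032, f(0.7) = 1.141, f(0.8) = 1.184, f(0.9) = 1.143, f(1) = 1, f(1.1) = 0.737, f(1.2) = 0.336, f(1.3) = -0.221, f(1.4) = -0.952, f(1.5) = -1.875.
T_10 = (Δt/2)·[f(t_0) + 2f(t_1) + ... + 2f(t_{9}) + f(t_10)].
Sum = 0.49.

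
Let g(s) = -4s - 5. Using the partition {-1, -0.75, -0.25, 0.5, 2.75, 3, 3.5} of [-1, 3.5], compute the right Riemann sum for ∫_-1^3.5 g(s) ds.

-57.5

Subinterval widths: 0.25, 0.5, 0.75, 2.25, 0.25, 0.5.
Right endpoints: -0.75, -0.25, 0.5, 2.75, 3, 3.5.
g(-0.75) = -2, g(-0.25) = -4, g(0.5) = -7, g(2.75) = -16, g(3) = -17, g(3.5) = -19.
Sum = Σ Δs_i · g(s_i).
Sum = -57.5.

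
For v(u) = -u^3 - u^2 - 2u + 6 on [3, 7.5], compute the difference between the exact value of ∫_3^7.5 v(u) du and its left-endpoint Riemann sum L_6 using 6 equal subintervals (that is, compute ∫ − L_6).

Exact integral: ∫_3^7.5 v(u) du = -922.640625.
L_6 = -760.53515625.
Error = -922.640625 − (-760.53515625) = -162.10546875.

-162.10546875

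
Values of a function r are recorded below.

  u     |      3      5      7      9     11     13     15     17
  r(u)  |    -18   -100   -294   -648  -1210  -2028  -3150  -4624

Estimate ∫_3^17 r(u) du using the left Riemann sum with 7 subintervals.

Δu = 2.
Sum = 2·[(-18) + (-100) + (-294) + (-648) + (-1210) + (-2028) + (-3150)] = -14896.

-14896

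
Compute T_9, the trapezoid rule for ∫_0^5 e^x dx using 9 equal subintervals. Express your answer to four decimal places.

151.1853

Δx = (5 − 0)/9 = 5/9.
f(0) ≈ 1.0000, f(5/9) ≈ 1.7429, f(10/9) ≈ 3.0377, f(5/3) ≈ 5.2945, f(20/9) ≈ 9.2278, f(25/9) ≈ 16.0832, f(10/3) ≈ 28.0316, f(35/9) ≈ 48.8566, f(40/9) ≈ 85.1526, f(5) ≈ 148.4132.
T_9 = (Δx/2)·[f(x_0) + 2f(x_1) + ... + 2f(x_{8}) + f(x_9)].
Sum ≈ 151.1853.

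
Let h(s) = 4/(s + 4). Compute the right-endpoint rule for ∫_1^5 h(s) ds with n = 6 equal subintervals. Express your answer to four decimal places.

Δs = (5 − 1)/6 = 2/3.
Right endpoints: 5/3, 7/3, 3, 11/3, 13/3, 5.
h(5/3) = 12/17, h(7/3) = 12/19, h(3) = 4/7, h(11/3) = 12/23, h(13/3) = 0.48, h(5) = 4/9.
Sum = Δs · [h(5/3) + h(7/3) + h(3) + ...].
Sum ≈ 2.2367.

2.2367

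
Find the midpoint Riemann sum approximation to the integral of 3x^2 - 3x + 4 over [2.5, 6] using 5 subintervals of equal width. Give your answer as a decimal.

169.32125

Δx = (6 − 2.5)/5 = 0.7.
Midpoints: 2.85, 3.55, 4.25, 4.95, 5.65.
f(2.85) = 19.8175, f(3.55) = 31.1575, f(4.25) = 45.4375, f(4.95) = 62.6575, f(5.65) = 82.8175.
Sum = Δx · [f(2.85) + f(3.55) + f(4.25) + f(4.95) + f(5.65)].
Sum = 169.32125.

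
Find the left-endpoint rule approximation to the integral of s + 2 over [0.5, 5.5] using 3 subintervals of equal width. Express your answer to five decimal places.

20.83333

Δs = (5.5 − 0.5)/3 = 5/3.
Left endpoints: 0.5, 13/6, 23/6.
f(0.5) = 2.5, f(13/6) = 25/6, f(23/6) = 35/6.
Sum = Δs · [f(0.5) + f(13/6) + f(23/6)].
Sum ≈ 20.83333.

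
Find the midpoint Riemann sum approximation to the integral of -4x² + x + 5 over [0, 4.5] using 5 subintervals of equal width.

Δx = (4.5 − 0)/5 = 0.9.
Midpoints: 0.45, 1.35, 2.25, 3.15, 4.05.
f(0.45) = 4.64, f(1.35) = -0.94, f(2.25) = -13, f(3.15) = -31.54, f(4.05) = -56.56.
Sum = Δx · [f(0.45) + f(1.35) + f(2.25) + f(3.15) + f(4.05)].
Sum = -87.66.

-87.66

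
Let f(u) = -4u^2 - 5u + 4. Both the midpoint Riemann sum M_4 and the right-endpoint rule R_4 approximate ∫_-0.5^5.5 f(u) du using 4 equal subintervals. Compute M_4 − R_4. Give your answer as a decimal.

M_4 = -268.5.
R_4 = -394.5.
M_4 − R_4 = 126.

126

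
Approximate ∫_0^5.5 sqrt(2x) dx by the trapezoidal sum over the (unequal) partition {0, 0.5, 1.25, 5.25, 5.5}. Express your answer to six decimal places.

Subinterval widths: 0.5, 0.75, 4, 0.25.
f(0) ≈ 0.000000, f(0.5) ≈ 1.000000, f(1.25) ≈ 1.581139, f(5.25) ≈ 3.240370, f(5.5) ≈ 3.316625.
On each subinterval the trapezoid contributes (Δx_i/2)·[f(x_{i-1}) + f(x_i)].
Sum ≈ 11.680570.

11.680570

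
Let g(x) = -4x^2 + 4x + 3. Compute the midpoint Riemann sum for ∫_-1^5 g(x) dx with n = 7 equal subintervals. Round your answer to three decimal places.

Δx = (5 − (-1))/7 = 6/7.
Midpoints: -4/7, 2/7, 8/7, 2, 20/7, 26/7, 32/7.
g(-4/7) = -29/49, g(2/7) = 187/49, g(8/7) = 115/49, g(2) = -5, g(20/7) = -893/49, g(26/7) = -1829/49, g(32/7) = -3053/49.
Sum = Δx · [g(-4/7) + g(2/7) + g(8/7) + ...].
Sum ≈ -100.531.

-100.531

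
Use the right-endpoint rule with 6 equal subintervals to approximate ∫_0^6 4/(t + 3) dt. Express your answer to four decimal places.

3.9825

Δt = (6 − 0)/6 = 1.
Right endpoints: 1, 2, 3, 4, 5, 6.
f(1) = 1, f(2) = 0.8, f(3) = 2/3, f(4) = 4/7, f(5) = 0.5, f(6) = 4/9.
Sum = Δt · [f(1) + f(2) + f(3) + ...].
Sum ≈ 3.9825.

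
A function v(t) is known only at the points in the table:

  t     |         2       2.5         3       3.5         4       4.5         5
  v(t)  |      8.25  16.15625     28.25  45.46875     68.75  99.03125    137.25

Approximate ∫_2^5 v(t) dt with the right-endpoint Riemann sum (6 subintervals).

Δt = 0.5.
Sum = 0.5·[16.15625 + 28.25 + 45.46875 + 68.75 + 99.03125 + 137.25] = 197.453125.

197.453125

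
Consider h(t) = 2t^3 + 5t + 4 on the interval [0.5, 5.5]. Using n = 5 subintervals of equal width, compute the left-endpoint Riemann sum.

388.75

Δt = (5.5 − 0.5)/5 = 1.
Left endpoints: 0.5, 1.5, 2.5, 3.5, 4.5.
h(0.5) = 6.75, h(1.5) = 18.25, h(2.5) = 47.75, h(3.5) = 107.25, h(4.5) = 208.75.
Sum = Δt · [h(0.5) + h(1.5) + h(2.5) + h(3.5) + h(4.5)].
Sum = 388.75.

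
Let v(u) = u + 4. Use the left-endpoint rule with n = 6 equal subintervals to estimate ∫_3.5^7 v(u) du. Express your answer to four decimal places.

31.3542

Δu = (7 − 3.5)/6 = 7/12.
Left endpoints: 3.5, 49/12, 14/3, 5.25, 35/6, 77/12.
v(3.5) = 7.5, v(49/12) = 97/12, v(14/3) = 26/3, v(5.25) = 9.25, v(35/6) = 59/6, v(77/12) = 125/12.
Sum = Δu · [v(3.5) + v(49/12) + v(14/3) + ...].
Sum ≈ 31.3542.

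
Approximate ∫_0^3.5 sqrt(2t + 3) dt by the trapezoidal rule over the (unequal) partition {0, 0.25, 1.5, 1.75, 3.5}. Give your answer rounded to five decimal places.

Subinterval widths: 0.25, 1.25, 0.25, 1.75.
f(0) ≈ 1.73205, f(0.25) ≈ 1.87083, f(1.5) ≈ 2.44949, f(1.75) ≈ 2.54951, f(3.5) ≈ 3.16228.
On each subinterval the trapezoid contributes (Δt_i/2)·[f(t_{i-1}) + f(t_i)].
Sum ≈ 8.77325.

8.77325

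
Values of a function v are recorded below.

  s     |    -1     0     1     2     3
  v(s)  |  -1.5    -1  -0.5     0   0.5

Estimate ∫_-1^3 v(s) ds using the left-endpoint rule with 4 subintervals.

-3

Δs = 1.
Sum = 1·[(-1.5) + (-1) + (-0.5) + 0] = -3.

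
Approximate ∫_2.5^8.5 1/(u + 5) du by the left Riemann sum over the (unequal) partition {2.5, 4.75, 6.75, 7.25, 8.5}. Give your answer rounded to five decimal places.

0.64972

Subinterval widths: 2.25, 2, 0.5, 1.25.
Left endpoints: 2.5, 4.75, 6.75, 7.25.
f(2.5) = 2/15, f(4.75) = 4/39, f(6.75) = 4/47, f(7.25) = 4/49.
Sum = Σ Δu_i · f(u_i).
Sum ≈ 0.64972.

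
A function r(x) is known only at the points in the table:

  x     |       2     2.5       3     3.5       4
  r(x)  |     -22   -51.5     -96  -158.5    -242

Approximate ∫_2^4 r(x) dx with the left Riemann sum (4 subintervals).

-164

Δx = 0.5.
Sum = 0.5·[(-22) + (-51.5) + (-96) + (-158.5)] = -164.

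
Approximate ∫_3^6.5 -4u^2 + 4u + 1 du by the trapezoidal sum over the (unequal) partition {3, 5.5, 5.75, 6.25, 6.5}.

Subinterval widths: 2.5, 0.25, 0.5, 0.25.
f(3) = -23, f(5.5) = -98, f(5.75) = -108.25, f(6.25) = -130.25, f(6.5) = -142.
On each subinterval the trapezoid contributes (Δu_i/2)·[f(u_{i-1}) + f(u_i)].
Sum = -270.6875.

-270.6875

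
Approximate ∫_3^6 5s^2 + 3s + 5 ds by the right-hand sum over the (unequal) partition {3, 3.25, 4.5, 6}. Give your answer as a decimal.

471.078125

Subinterval widths: 0.25, 1.25, 1.5.
Right endpoints: 3.25, 4.5, 6.
f(3.25) = 67.5625, f(4.5) = 119.75, f(6) = 203.
Sum = Σ Δs_i · f(s_i).
Sum = 471.078125.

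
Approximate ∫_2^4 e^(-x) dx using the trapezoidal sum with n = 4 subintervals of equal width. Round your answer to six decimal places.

0.119447

Δx = (4 − 2)/4 = 0.5.
f(2) ≈ 0.135335, f(2.5) ≈ 0.082085, f(3) ≈ 0.049787, f(3.5) ≈ 0.030197, f(4) ≈ 0.018316.
T_4 = (Δx/2)·[f(x_0) + 2f(x_1) + 2f(x_2) + 2f(x_3) + f(x_4)].
Sum ≈ 0.119447.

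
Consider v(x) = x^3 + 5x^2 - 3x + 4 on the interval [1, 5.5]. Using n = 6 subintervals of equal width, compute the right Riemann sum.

596.28515625

Δx = (5.5 − 1)/6 = 0.75.
Right endpoints: 1.75, 2.5, 3.25, 4, 4.75, 5.5.
v(1.75) = 19.421875, v(2.5) = 43.375, v(3.25) = 81.390625, v(4) = 136, v(4.75) = 209.734375, v(5.5) = 305.125.
Sum = Δx · [v(1.75) + v(2.5) + v(3.25) + ...].
Sum = 596.28515625.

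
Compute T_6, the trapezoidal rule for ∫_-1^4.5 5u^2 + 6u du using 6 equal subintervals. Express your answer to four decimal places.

Δu = (4.5 − (-1))/6 = 11/12.
f(-1) = -1, f(-1/12) = -67/144, f(5/6) = 305/36, f(1.75) = 25.8125, f(8/3) = 464/9, f(43/12) = 12341/144, f(4.5) = 128.25.
T_6 = (Δu/2)·[f(u_0) + 2f(u_1) + ... + 2f(u_{5}) + f(u_6)].
Sum ≈ 215.1429.

215.1429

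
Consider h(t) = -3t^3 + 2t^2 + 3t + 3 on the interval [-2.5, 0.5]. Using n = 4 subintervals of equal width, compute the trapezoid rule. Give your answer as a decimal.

Δt = (0.5 − (-2.5))/4 = 0.75.
h(-2.5) = 54.875, h(-1.75) = 19.953125, h(-1) = 5, h(-0.25) = 2.421875, h(0.5) = 4.625.
T_4 = (Δt/2)·[h(t_0) + 2h(t_1) + 2h(t_2) + 2h(t_3) + h(t_4)].
Sum = 42.84375.

42.84375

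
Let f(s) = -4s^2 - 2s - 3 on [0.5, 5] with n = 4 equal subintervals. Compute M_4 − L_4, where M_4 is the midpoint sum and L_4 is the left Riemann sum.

-55.0546875

M_4 = -202.8515625.
L_4 = -147.796875.
M_4 − L_4 = -55.0546875.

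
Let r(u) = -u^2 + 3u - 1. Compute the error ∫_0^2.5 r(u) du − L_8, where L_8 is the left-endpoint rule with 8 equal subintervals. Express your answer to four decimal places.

0.2360

Exact integral: ∫_0^2.5 r(u) du ≈ 1.666667.
L_8 ≈ 1.430664.
Error ≈ 1.666667 − 1.430664 ≈ 0.2360.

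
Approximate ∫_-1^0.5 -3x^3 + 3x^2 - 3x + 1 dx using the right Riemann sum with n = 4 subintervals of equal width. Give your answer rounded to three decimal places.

2.739

Δx = (0.5 − (-1))/4 = 0.375.
Right endpoints: -0.625, -0.25, 0.125, 0.5.
f(-0.625) = 2447/512, f(-0.25) = 1.984375, f(0.125) = 341/512, f(0.5) = -0.125.
Sum = Δx · [f(-0.625) + f(-0.25) + f(0.125) + f(0.5)].
Sum ≈ 2.739.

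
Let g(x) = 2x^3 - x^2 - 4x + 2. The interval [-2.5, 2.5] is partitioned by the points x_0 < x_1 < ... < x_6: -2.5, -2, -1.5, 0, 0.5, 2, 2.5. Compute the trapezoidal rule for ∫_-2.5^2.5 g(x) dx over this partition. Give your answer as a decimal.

-0.125

Subinterval widths: 0.5, 0.5, 1.5, 0.5, 1.5, 0.5.
g(-2.5) = -25.5, g(-2) = -10, g(-1.5) = -1, g(0) = 2, g(0.5) = 0, g(2) = 6, g(2.5) = 17.
On each subinterval the trapezoid contributes (Δx_i/2)·[g(x_{i-1}) + g(x_i)].
Sum = -0.125.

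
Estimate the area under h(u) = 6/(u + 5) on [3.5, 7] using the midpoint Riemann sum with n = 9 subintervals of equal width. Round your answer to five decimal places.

2.06878

Δu = (7 − 3.5)/9 = 7/18.
Midpoints: 133/36, 49/12, 161/36, 175/36, 5.25, 203/36, 217/36, 77/12, 245/36.
h(133/36) = 216/313, h(49/12) = 72/109, h(161/36) = 216/341, h(175/36) = 216/355, h(5.25) = 24/41, h(203/36) = 216/383, h(217/36) = 216/397, h(77/12) = 72/137, h(245/36) = 216/425.
Sum = Δu · [h(133/36) + h(49/12) + h(161/36) + ...].
Sum ≈ 2.06878.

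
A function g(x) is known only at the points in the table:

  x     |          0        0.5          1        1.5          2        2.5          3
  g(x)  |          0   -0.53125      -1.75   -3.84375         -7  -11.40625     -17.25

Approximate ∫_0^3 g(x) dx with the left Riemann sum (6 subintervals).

-12.265625

Δx = 0.5.
Sum = 0.5·[0 + (-0.53125) + (-1.75) + (-3.84375) + (-7) + (-11.40625)] = -12.265625.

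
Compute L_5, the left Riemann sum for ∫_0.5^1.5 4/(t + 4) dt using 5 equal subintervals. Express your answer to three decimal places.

Δt = (1.5 − 0.5)/5 = 0.2.
Left endpoints: 0.5, 0.7, 0.9, 1.1, 1.3.
f(0.5) = 8/9, f(0.7) = 40/47, f(0.9) = 40/49, f(1.1) = 40/51, f(1.3) = 40/53.
Sum = Δt · [f(0.5) + f(0.7) + f(0.9) + f(1.1) + f(1.3)].
Sum ≈ 0.819.

0.819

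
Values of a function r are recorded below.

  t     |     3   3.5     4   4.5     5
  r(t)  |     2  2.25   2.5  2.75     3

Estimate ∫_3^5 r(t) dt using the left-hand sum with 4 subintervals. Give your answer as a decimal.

4.75

Δt = 0.5.
Sum = 0.5·[2 + 2.25 + 2.5 + 2.75] = 4.75.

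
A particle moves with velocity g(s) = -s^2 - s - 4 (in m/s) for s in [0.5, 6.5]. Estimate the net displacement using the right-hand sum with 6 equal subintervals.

Δs = (6.5 − 0.5)/6 = 1.
Right endpoints: 1.5, 2.5, 3.5, 4.5, 5.5, 6.5.
g(1.5) = -7.75, g(2.5) = -12.75, g(3.5) = -19.75, g(4.5) = -28.75, g(5.5) = -39.75, g(6.5) = -52.75.
Sum = Δs · [g(1.5) + g(2.5) + g(3.5) + ...].
Sum = -161.5.

-161.5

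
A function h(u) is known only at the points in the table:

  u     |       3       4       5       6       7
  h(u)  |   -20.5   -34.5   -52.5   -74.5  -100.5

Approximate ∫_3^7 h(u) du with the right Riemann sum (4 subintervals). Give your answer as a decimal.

Δu = 1.
Sum = 1·[(-34.5) + (-52.5) + (-74.5) + (-100.5)] = -262.

-262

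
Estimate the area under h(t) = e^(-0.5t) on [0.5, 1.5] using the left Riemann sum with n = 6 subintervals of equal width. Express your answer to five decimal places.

0.63876

Δt = (1.5 − 0.5)/6 = 1/6.
Left endpoints: 0.5, 2/3, 5/6, 1, 7/6, 4/3.
h(0.5) ≈ 0.77880, h(2/3) ≈ 0.71653, h(5/6) ≈ 0.65924, h(1) ≈ 0.60653, h(7/6) ≈ 0.55804, h(4/3) ≈ 0.51342.
Sum = Δt · [h(0.5) + h(2/3) + h(5/6) + ...].
Sum ≈ 0.63876.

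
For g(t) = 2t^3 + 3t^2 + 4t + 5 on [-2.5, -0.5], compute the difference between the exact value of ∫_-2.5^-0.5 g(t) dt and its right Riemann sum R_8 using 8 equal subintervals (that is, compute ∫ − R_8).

Exact integral: ∫_-2.5^-0.5 g(t) dt = -6.
R_8 = -3.5.
Error = -6 − (-3.5) = -2.5.

-2.5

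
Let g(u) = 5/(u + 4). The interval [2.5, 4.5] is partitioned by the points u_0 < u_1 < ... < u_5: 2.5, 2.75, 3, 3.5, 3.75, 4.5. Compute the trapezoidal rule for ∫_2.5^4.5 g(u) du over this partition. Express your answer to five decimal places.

1.34237

Subinterval widths: 0.25, 0.25, 0.5, 0.25, 0.75.
g(2.5) = 10/13, g(2.75) = 20/27, g(3) = 5/7, g(3.5) = 2/3, g(3.75) = 20/31, g(4.5) = 10/17.
On each subinterval the trapezoid contributes (Δu_i/2)·[g(u_{i-1}) + g(u_i)].
Sum ≈ 1.34237.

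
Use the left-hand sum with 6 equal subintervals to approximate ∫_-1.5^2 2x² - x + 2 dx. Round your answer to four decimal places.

Δx = (2 − (-1.5))/6 = 7/12.
Left endpoints: -1.5, -11/12, -1/3, 0.25, 5/6, 17/12.
f(-1.5) = 8, f(-11/12) = 331/72, f(-1/3) = 23/9, f(0.25) = 1.875, f(5/6) = 23/9, f(17/12) = 331/72.
Sum = Δx · [f(-1.5) + f(-11/12) + f(-1/3) + ...].
Sum ≈ 14.1053.

14.1053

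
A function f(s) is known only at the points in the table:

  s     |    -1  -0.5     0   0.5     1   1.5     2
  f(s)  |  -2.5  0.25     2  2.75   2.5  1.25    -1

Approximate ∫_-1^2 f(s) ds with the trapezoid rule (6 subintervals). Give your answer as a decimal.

Δs = 0.5.
T_6 = (0.5/2)·[(-2.5) + 2·0.25 + 2·2 + 2·2.75 + 2·2.5 + 2·1.25 + (-1)] = 3.5.

3.5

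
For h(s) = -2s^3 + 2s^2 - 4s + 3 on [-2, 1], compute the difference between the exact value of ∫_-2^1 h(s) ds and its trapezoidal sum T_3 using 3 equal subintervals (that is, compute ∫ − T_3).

Exact integral: ∫_-2^1 h(s) ds = 28.5.
T_3 = 31.
Error = 28.5 − 31 = -2.5.

-2.5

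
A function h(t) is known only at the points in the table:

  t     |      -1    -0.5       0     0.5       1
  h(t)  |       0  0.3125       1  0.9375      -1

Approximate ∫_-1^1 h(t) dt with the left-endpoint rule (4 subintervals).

Δt = 0.5.
Sum = 0.5·[0 + 0.3125 + 1 + 0.9375] = 1.125.

1.125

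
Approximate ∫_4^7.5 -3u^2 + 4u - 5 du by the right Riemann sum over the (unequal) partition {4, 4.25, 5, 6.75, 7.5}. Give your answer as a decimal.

-364.0625

Subinterval widths: 0.25, 0.75, 1.75, 0.75.
Right endpoints: 4.25, 5, 6.75, 7.5.
f(4.25) = -42.1875, f(5) = -60, f(6.75) = -114.6875, f(7.5) = -143.75.
Sum = Σ Δu_i · f(u_i).
Sum = -364.0625.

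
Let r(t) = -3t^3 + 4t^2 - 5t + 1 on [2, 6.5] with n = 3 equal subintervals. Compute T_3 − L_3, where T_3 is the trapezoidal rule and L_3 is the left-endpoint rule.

T_3 = -1120.21875.
L_3 = -618.1875.
T_3 − L_3 = -502.03125.

-502.03125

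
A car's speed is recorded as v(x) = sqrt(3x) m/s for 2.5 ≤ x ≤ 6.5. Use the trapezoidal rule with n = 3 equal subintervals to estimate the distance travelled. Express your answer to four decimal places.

14.5406

Δx = (6.5 − 2.5)/3 = 4/3.
v(2.5) ≈ 2.7386, v(23/6) ≈ 3.3912, v(31/6) ≈ 3.9370, v(6.5) ≈ 4.4159.
T_3 = (Δx/2)·[v(x_0) + 2v(x_1) + 2v(x_2) + v(x_3)].
Sum ≈ 14.5406.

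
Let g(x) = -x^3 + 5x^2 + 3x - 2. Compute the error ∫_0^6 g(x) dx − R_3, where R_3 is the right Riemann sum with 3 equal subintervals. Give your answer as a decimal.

Exact integral: ∫_0^6 g(x) dx = 78.
R_3 = 44.
Error = 78 − 44 = 34.

34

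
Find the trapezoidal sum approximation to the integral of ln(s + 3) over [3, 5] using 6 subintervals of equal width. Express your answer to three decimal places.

Δs = (5 − 3)/6 = 1/3.
f(3) ≈ 1.792, f(10/3) ≈ 1.846, f(11/3) ≈ 1.897, f(4) ≈ 1.946, f(13/3) ≈ 1.992, f(14/3) ≈ 2.037, f(5) ≈ 2.079.
T_6 = (Δs/2)·[f(s_0) + 2f(s_1) + ... + 2f(s_{5}) + f(s_6)].
Sum ≈ 3.885.

3.885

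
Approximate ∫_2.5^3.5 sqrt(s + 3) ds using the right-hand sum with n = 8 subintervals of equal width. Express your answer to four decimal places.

Δs = (3.5 − 2.5)/8 = 0.125.
Right endpoints: 2.625, 2.75, 2.875, 3, 3.125, 3.25, 3.375, 3.5.
f(2.625) ≈ 2.3717, f(2.75) ≈ 2.3979, f(2.875) ≈ 2.4238, f(3) ≈ 2.4495, f(3.125) ≈ 2.4749, f(3.25) ≈ 2.5000, f(3.375) ≈ 2.5249, f(3.5) ≈ 2.5495.
Sum = Δs · [f(2.625) + f(2.75) + f(2.875) + ...].
Sum ≈ 2.4615.

2.4615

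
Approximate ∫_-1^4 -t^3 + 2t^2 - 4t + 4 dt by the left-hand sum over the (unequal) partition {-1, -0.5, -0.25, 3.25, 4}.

8.49609375

Subinterval widths: 0.5, 0.25, 3.5, 0.75.
Left endpoints: -1, -0.5, -0.25, 3.25.
f(-1) = 11, f(-0.5) = 6.625, f(-0.25) = 5.140625, f(3.25) = -22.203125.
Sum = Σ Δt_i · f(t_i).
Sum = 8.49609375.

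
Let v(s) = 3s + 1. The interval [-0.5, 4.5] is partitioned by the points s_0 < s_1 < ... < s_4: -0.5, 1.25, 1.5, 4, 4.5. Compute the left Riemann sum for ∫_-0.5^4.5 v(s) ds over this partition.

20.5625

Subinterval widths: 1.75, 0.25, 2.5, 0.5.
Left endpoints: -0.5, 1.25, 1.5, 4.
v(-0.5) = -0.5, v(1.25) = 4.75, v(1.5) = 5.5, v(4) = 13.
Sum = Σ Δs_i · v(s_i).
Sum = 20.5625.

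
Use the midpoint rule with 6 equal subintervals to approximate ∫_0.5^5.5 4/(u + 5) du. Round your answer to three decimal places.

2.584

Δu = (5.5 − 0.5)/6 = 5/6.
Midpoints: 11/12, 1.75, 31/12, 41/12, 4.25, 61/12.
f(11/12) = 48/71, f(1.75) = 16/27, f(31/12) = 48/91, f(41/12) = 48/101, f(4.25) = 16/37, f(61/12) = 48/121.
Sum = Δu · [f(11/12) + f(1.75) + f(31/12) + ...].
Sum ≈ 2.584.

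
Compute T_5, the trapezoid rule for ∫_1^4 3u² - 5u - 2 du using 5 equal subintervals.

20.04

Δu = (4 − 1)/5 = 0.6.
f(1) = -4, f(1.6) = -2.32, f(2.2) = 1.52, f(2.8) = 7.52, f(3.4) = 15.68, f(4) = 26.
T_5 = (Δu/2)·[f(u_0) + 2f(u_1) + ... + 2f(u_{4}) + f(u_5)].
Sum = 20.04.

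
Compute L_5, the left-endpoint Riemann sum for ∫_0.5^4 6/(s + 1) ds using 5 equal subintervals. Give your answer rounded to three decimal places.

Δs = (4 − 0.5)/5 = 0.7.
Left endpoints: 0.5, 1.2, 1.9, 2.6, 3.3.
f(0.5) = 4, f(1.2) = 30/11, f(1.9) = 60/29, f(2.6) = 5/3, f(3.3) = 60/43.
Sum = Δs · [f(0.5) + f(1.2) + f(1.9) + f(2.6) + f(3.3)].
Sum ≈ 8.301.

8.301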